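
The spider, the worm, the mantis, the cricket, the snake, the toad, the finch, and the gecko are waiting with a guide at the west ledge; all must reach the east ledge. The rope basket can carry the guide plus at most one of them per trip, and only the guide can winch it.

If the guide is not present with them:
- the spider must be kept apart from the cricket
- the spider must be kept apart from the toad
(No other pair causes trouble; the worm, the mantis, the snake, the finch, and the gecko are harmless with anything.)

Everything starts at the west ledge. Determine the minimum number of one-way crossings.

17

Counting alone: the guide can take at most 1 across per trip to the east ledge, so moving all 8 needs at least 8 loaded trips out, with a return between consecutive ones — at least 15 crossings.
The safety rule pushes this higher. Following every safe sequence of crossings, the most of the 8 that can be at the east ledge as the rope basket arrives there on crossing 15 is 7 — never all 8.
So no plan with fewer than 17 crossings exists, and this one achieves 17:
1. Guide goes to the east ledge with the spider.  [the west ledge: the cricket, the finch, the gecko, the mantis, the snake, the toad, the worm | the east ledge: the spider]
2. Guide goes back to the west ledge alone.  [the west ledge: the cricket, the finch, the gecko, the mantis, the snake, the toad, the worm | the east ledge: the spider]
3. Guide goes to the east ledge with the worm.  [the west ledge: the cricket, the finch, the gecko, the mantis, the snake, the toad | the east ledge: the spider, the worm]
4. Guide goes back to the west ledge alone.  [the west ledge: the cricket, the finch, the gecko, the mantis, the snake, the toad | the east ledge: the spider, the worm]
5. Guide goes to the east ledge with the mantis.  [the west ledge: the cricket, the finch, the gecko, the snake, the toad | the east ledge: the mantis, the spider, the worm]
6. Guide goes back to the west ledge alone.  [the west ledge: the cricket, the finch, the gecko, the snake, the toad | the east ledge: the mantis, the spider, the worm]
7. Guide goes to the east ledge with the cricket.  [the west ledge: the finch, the gecko, the snake, the toad | the east ledge: the cricket, the mantis, the spider, the worm]
8. Guide goes back to the west ledge with the spider.  [the west ledge: the finch, the gecko, the snake, the spider, the toad | the east ledge: the cricket, the mantis, the worm]
9. Guide goes to the east ledge with the toad.  [the west ledge: the finch, the gecko, the snake, the spider | the east ledge: the cricket, the mantis, the toad, the worm]
10. Guide goes back to the west ledge alone.  [the west ledge: the finch, the gecko, the snake, the spider | the east ledge: the cricket, the mantis, the toad, the worm]
11. Guide goes to the east ledge with the snake.  [the west ledge: the finch, the gecko, the spider | the east ledge: the cricket, the mantis, the snake, the toad, the worm]
12. Guide goes back to the west ledge alone.  [the west ledge: the finch, the gecko, the spider | the east ledge: the cricket, the mantis, the snake, the toad, the worm]
13. Guide goes to the east ledge with the finch.  [the west ledge: the gecko, the spider | the east ledge: the cricket, the finch, the mantis, the snake, the toad, the worm]
14. Guide goes back to the west ledge alone.  [the west ledge: the gecko, the spider | the east ledge: the cricket, the finch, the mantis, the snake, the toad, the worm]
15. Guide goes to the east ledge with the gecko.  [the west ledge: the spider | the east ledge: the cricket, the finch, the gecko, the mantis, the snake, the toad, the worm]
16. Guide goes back to the west ledge alone.  [the west ledge: the spider | the east ledge: the cricket, the finch, the gecko, the mantis, the snake, the toad, the worm]
17. Guide goes to the east ledge with the spider.  [the west ledge: — | the east ledge: the cricket, the finch, the gecko, the mantis, the snake, the spider, the toad, the worm]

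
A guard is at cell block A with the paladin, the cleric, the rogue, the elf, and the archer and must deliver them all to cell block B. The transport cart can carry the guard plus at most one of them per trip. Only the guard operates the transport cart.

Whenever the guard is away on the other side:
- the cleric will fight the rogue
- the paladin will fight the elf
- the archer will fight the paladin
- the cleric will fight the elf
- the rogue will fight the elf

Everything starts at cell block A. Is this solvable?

Whatever the first load, the items left behind include a forbidden pair without the guard. No opening move is safe, so no plan exists.

No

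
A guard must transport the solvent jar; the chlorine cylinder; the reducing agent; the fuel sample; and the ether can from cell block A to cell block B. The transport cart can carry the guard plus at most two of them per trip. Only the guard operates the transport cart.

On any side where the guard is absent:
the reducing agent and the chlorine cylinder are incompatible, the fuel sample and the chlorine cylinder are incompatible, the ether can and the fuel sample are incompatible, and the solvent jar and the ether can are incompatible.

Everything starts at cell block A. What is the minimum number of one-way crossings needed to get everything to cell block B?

7

Counting alone: the guard can take at most 2 across per trip to cell block B, so moving all 5 needs at least 3 loaded trips out, with a return between consecutive ones — at least 5 crossings.
The safety rule pushes this higher. Following every safe sequence of crossings, the most of the 5 that can be at cell block B as the transport cart arrives there on crossing 5 is 4 — never all 5.
So no plan with fewer than 7 crossings exists, and this one achieves 7:
1. Guard goes to cell block B with the chlorine cylinder and the ether can.  [cell block A: the fuel sample, the reducing agent, the solvent jar | cell block B: the chlorine cylinder, the ether can]
2. Guard goes back to cell block A alone.  [cell block A: the fuel sample, the reducing agent, the solvent jar | cell block B: the chlorine cylinder, the ether can]
3. Guard goes to cell block B with the solvent jar.  [cell block A: the fuel sample, the reducing agent | cell block B: the chlorine cylinder, the ether can, the solvent jar]
4. Guard goes back to cell block A with the ether can.  [cell block A: the ether can, the fuel sample, the reducing agent | cell block B: the chlorine cylinder, the solvent jar]
5. Guard goes to cell block B with the fuel sample and the reducing agent.  [cell block A: the ether can | cell block B: the chlorine cylinder, the fuel sample, the reducing agent, the solvent jar]
6. Guard goes back to cell block A with the chlorine cylinder.  [cell block A: the chlorine cylinder, the ether can | cell block B: the fuel sample, the reducing agent, the solvent jar]
7. Guard goes to cell block B with the chlorine cylinder and the ether can.  [cell block A: — | cell block B: the chlorine cylinder, the ether can, the fuel sample, the reducing agent, the solvent jar]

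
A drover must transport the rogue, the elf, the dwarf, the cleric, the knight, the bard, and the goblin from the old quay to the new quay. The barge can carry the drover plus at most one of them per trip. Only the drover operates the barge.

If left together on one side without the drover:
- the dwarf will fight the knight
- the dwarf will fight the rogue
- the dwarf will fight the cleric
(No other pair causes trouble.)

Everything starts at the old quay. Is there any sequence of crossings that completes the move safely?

No

Following every safe sequence of crossings from the start, the most of the 7 that can be at the new quay as the barge arrives there on crossings 1, 3, 5, 7, 9 is 1, 2, 3, 4, 5 respectively; the best ever achieved is 5 of 7.
From crossing 11 on, no configuration arises that was not already reachable earlier: only 72 distinct safe configurations (who is on which side, and where the barge is) can ever be reached, none of them has everyone across, and every continuation just revisits them. So no valid plan exists.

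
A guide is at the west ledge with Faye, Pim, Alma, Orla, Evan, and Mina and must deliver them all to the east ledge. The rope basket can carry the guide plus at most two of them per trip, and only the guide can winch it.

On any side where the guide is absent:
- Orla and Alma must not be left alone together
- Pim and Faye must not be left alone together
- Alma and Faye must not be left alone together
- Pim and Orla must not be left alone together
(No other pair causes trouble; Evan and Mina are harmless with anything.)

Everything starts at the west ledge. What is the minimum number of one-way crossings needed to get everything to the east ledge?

Counting alone: the guide can take at most 2 across per trip to the east ledge, so moving all 6 needs at least 3 loaded trips out, with a return between consecutive ones — at least 5 crossings.
The plan below uses exactly 5 crossings, so it is optimal:
1. Guide goes to the east ledge with Faye and Orla.  [the west ledge: Alma, Evan, Mina, Pim | the east ledge: Faye, Orla]
2. Guide goes back to the west ledge alone.  [the west ledge: Alma, Evan, Mina, Pim | the east ledge: Faye, Orla]
3. Guide goes to the east ledge with Evan and Mina.  [the west ledge: Alma, Pim | the east ledge: Evan, Faye, Mina, Orla]
4. Guide goes back to the west ledge alone.  [the west ledge: Alma, Pim | the east ledge: Evan, Faye, Mina, Orla]
5. Guide goes to the east ledge with Alma and Pim.  [the west ledge: — | the east ledge: Alma, Evan, Faye, Mina, Orla, Pim]

5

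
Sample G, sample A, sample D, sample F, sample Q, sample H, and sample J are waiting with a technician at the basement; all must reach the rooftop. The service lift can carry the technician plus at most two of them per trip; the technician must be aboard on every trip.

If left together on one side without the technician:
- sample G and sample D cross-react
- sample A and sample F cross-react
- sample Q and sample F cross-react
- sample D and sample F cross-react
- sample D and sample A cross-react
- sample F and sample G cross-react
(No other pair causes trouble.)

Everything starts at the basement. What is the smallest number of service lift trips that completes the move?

11

Counting alone: the technician can take at most 2 across per trip to the rooftop, so moving all 7 needs at least 4 loaded trips out, with a return between consecutive ones — at least 7 crossings.
The safety rule pushes this higher. Following every safe sequence of crossings, the most of the 7 that can be at the rooftop as the service lift arrives there on crossings 7, 9 is 5, 6 respectively — never all 7.
So no plan with fewer than 11 crossings exists, and this one achieves 11:
1. Technician goes to the rooftop with sample D and sample F.
2. Technician goes back to the basement with sample D.
3. Technician goes to the rooftop with sample A and sample G.
4. Technician goes back to the basement with sample F.
5. Technician goes to the rooftop with sample D and sample Q.
6. Technician goes back to the basement with sample D.
7. Technician goes to the rooftop with sample D and sample H.
8. Technician goes back to the basement with sample D.
9. Technician goes to the rooftop with sample D and sample J.
10. Technician goes back to the basement with sample D.
11. Technician goes to the rooftop with sample D and sample F.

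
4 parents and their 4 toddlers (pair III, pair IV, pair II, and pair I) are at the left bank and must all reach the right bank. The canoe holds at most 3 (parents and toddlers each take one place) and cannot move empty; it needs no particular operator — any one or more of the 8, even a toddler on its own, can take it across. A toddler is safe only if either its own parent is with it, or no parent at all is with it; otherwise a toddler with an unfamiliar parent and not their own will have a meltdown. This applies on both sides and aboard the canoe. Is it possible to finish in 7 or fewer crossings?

Counting alone: each trip to the right bank takes at most 3 across and each return brings at least 1 back, so after t trips out (and t−1 returns) at most 3t − (t−1) of the 8 are across; that first reaches 8 at t = 4, so at least 7 crossings are needed.
The safety rule pushes this higher. Following every safe sequence of crossings, the most of the 8 that can be at the right bank as the canoe arrives there on crossing 7 is 7 — never all 8.
So the move cannot be finished within 7 crossings. (The shortest complete plan takes 9:)
1. parent III and toddler III cross → the right bank.
2. parent III crosses ← the left bank.
3. parent III, parent IV, and toddler IV cross → the right bank.
4. parent III and toddler III cross ← the left bank.
5. parent I, parent II, and parent III cross → the right bank.
6. toddler IV crosses ← the left bank.
7. toddler III and toddler IV cross → the right bank.
8. toddler III crosses ← the left bank.
9. toddler I, toddler II, and toddler III cross → the right bank.

No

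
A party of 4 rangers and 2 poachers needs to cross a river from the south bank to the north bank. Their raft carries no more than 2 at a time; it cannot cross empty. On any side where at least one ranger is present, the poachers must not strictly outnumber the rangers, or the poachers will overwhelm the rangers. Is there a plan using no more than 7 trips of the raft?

No

Counting alone: each trip to the north bank takes at most 2 across and each return brings at least 1 back, so after t trips out (and t−1 returns) at most 2t − (t−1) of the 6 are across; that first reaches 6 at t = 5, so at least 9 crossings are needed.
Since 7 < 9, 7 crossings cannot be enough. (The shortest complete plan in fact takes 9:)
1. 2 poachers → the north bank.  (the south bank: 4R 0P; the north bank: 0R 2P)
2. 1 poacher ← the south bank.  (the south bank: 4R 1P; the north bank: 0R 1P)
3. 2 rangers → the north bank.  (the south bank: 2R 1P; the north bank: 2R 1P)
4. 1 poacher ← the south bank.  (the south bank: 2R 2P; the north bank: 2R 0P)
5. 2 poachers → the north bank.  (the south bank: 2R 0P; the north bank: 2R 2P)
6. 1 poacher ← the south bank.  (the south bank: 2R 1P; the north bank: 2R 1P)
7. 1 ranger and 1 poacher → the north bank.  (the south bank: 1R 0P; the north bank: 3R 2P)
8. 1 poacher ← the south bank.  (the south bank: 1R 1P; the north bank: 3R 1P)
9. 1 ranger and 1 poacher → the north bank.  (the south bank: 0R 0P; the north bank: 4R 2P)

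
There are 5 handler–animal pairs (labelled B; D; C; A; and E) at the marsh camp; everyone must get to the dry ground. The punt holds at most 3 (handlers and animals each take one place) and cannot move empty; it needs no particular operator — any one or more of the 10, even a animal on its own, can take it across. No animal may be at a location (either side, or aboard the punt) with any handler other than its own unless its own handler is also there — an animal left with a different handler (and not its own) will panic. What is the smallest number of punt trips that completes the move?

11

Counting alone: each trip to the dry ground takes at most 3 across and each return brings at least 1 back, so after t trips out (and t−1 returns) at most 3t − (t−1) of the 10 are across; that first reaches 10 at t = 5, so at least 9 crossings are needed.
The safety rule pushes this higher. Following every safe sequence of crossings, the most of the 10 that can be at the dry ground as the punt arrives there on crossing 9 is 9 — never all 10.
So no plan with fewer than 11 crossings exists, and this one achieves 11:
1. animal B and handler B cross → the dry ground.
2. handler B crosses ← the marsh camp.
3. animal A, animal C, and animal D cross → the dry ground.
4. animal B crosses ← the marsh camp.
5. handler A, handler C, and handler D cross → the dry ground.
6. animal D and handler D cross ← the marsh camp.
7. handler B, handler D, and handler E cross → the dry ground.
8. animal C crosses ← the marsh camp.
9. animal B and animal D cross → the dry ground.
10. animal B crosses ← the marsh camp.
11. animal B, animal C, and animal E cross → the dry ground.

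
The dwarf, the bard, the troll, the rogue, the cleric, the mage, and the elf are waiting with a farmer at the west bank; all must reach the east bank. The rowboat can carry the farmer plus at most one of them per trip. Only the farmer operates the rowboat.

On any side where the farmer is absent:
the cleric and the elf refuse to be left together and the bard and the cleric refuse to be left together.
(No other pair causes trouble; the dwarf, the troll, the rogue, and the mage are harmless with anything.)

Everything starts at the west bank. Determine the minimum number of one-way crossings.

15

Counting alone: the farmer can take at most 1 across per trip to the east bank, so moving all 7 needs at least 7 loaded trips out, with a return between consecutive ones — at least 13 crossings.
The safety rule pushes this higher. Following every safe sequence of crossings, the most of the 7 that can be at the east bank as the rowboat arrives there on crossing 13 is 6 — never all 7.
So no plan with fewer than 15 crossings exists, and this one achieves 15:
1. Farmer goes to the east bank with the cleric.  [the west bank: the bard, the dwarf, the elf, the mage, the rogue, the troll | the east bank: the cleric]
2. Farmer goes back to the west bank alone.  [the west bank: the bard, the dwarf, the elf, the mage, the rogue, the troll | the east bank: the cleric]
3. Farmer goes to the east bank with the dwarf.  [the west bank: the bard, the elf, the mage, the rogue, the troll | the east bank: the cleric, the dwarf]
4. Farmer goes back to the west bank alone.  [the west bank: the bard, the elf, the mage, the rogue, the troll | the east bank: the cleric, the dwarf]
5. Farmer goes to the east bank with the bard.  [the west bank: the elf, the mage, the rogue, the troll | the east bank: the bard, the cleric, the dwarf]
6. Farmer goes back to the west bank with the cleric.  [the west bank: the cleric, the elf, the mage, the rogue, the troll | the east bank: the bard, the dwarf]
7. Farmer goes to the east bank with the elf.  [the west bank: the cleric, the mage, the rogue, the troll | the east bank: the bard, the dwarf, the elf]
8. Farmer goes back to the west bank alone.  [the west bank: the cleric, the mage, the rogue, the troll | the east bank: the bard, the dwarf, the elf]
9. Farmer goes to the east bank with the troll.  [the west bank: the cleric, the mage, the rogue | the east bank: the bard, the dwarf, the elf, the troll]
10. Farmer goes back to the west bank alone.  [the west bank: the cleric, the mage, the rogue | the east bank: the bard, the dwarf, the elf, the troll]
11. Farmer goes to the east bank with the rogue.  [the west bank: the cleric, the mage | the east bank: the bard, the dwarf, the elf, the rogue, the troll]
12. Farmer goes back to the west bank alone.  [the west bank: the cleric, the mage | the east bank: the bard, the dwarf, the elf, the rogue, the troll]
13. Farmer goes to the east bank with the mage.  [the west bank: the cleric | the east bank: the bard, the dwarf, the elf, the mage, the rogue, the troll]
14. Farmer goes back to the west bank alone.  [the west bank: the cleric | the east bank: the bard, the dwarf, the elf, the mage, the rogue, the troll]
15. Farmer goes to the east bank with the cleric.  [the west bank: — | the east bank: the bard, the cleric, the dwarf, the elf, the mage, the rogue, the troll]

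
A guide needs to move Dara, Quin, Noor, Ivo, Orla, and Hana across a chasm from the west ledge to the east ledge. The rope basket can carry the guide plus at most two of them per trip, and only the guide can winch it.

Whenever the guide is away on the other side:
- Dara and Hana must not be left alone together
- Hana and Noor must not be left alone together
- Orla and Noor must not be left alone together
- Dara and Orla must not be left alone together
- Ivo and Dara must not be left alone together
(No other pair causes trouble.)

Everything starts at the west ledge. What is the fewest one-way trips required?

Counting alone: the guide can take at most 2 across per trip to the east ledge, so moving all 6 needs at least 3 loaded trips out, with a return between consecutive ones — at least 5 crossings.
The safety rule pushes this higher. Following every safe sequence of crossings, the most of the 6 that can be at the east ledge as the rope basket arrives there on crossing 5 is 5 — never all 6.
So no plan with fewer than 7 crossings exists, and this one achieves 7:
1. Guide goes to the east ledge with Dara and Noor.
2. Guide goes back to the west ledge alone.
3. Guide goes to the east ledge with Ivo and Quin.
4. Guide goes back to the west ledge with Dara.
5. Guide goes to the east ledge with Hana and Orla.
6. Guide goes back to the west ledge with Noor.
7. Guide goes to the east ledge with Dara and Noor.

7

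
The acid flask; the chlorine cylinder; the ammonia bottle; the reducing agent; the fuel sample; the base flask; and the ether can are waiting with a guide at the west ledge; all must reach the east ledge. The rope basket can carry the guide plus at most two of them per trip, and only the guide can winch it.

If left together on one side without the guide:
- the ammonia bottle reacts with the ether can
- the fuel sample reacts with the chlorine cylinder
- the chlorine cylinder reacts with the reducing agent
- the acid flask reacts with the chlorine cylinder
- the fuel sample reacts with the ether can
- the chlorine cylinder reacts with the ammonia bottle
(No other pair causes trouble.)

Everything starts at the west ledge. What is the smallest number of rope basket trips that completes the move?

Counting alone: the guide can take at most 2 across per trip to the east ledge, so moving all 7 needs at least 4 loaded trips out, with a return between consecutive ones — at least 7 crossings.
The safety rule pushes this higher. Following every safe sequence of crossings, the most of the 7 that can be at the east ledge as the rope basket arrives there on crossing 7 is 6 — never all 7.
So no plan with fewer than 9 crossings exists, and this one achieves 9:
1. Guide goes to the east ledge with the chlorine cylinder and the ether can.  [the west ledge: the acid flask, the ammonia bottle, the base flask, the fuel sample, the reducing agent | the east ledge: the chlorine cylinder, the ether can]
2. Guide goes back to the west ledge alone.  [the west ledge: the acid flask, the ammonia bottle, the base flask, the fuel sample, the reducing agent | the east ledge: the chlorine cylinder, the ether can]
3. Guide goes to the east ledge with the base flask.  [the west ledge: the acid flask, the ammonia bottle, the fuel sample, the reducing agent | the east ledge: the base flask, the chlorine cylinder, the ether can]
4. Guide goes back to the west ledge alone.  [the west ledge: the acid flask, the ammonia bottle, the fuel sample, the reducing agent | the east ledge: the base flask, the chlorine cylinder, the ether can]
5. Guide goes to the east ledge with the acid flask and the ammonia bottle.  [the west ledge: the fuel sample, the reducing agent | the east ledge: the acid flask, the ammonia bottle, the base flask, the chlorine cylinder, the ether can]
6. Guide goes back to the west ledge with the chlorine cylinder and the ether can.  [the west ledge: the chlorine cylinder, the ether can, the fuel sample, the reducing agent | the east ledge: the acid flask, the ammonia bottle, the base flask]
7. Guide goes to the east ledge with the fuel sample and the reducing agent.  [the west ledge: the chlorine cylinder, the ether can | the east ledge: the acid flask, the ammonia bottle, the base flask, the fuel sample, the reducing agent]
8. Guide goes back to the west ledge alone.  [the west ledge: the chlorine cylinder, the ether can | the east ledge: the acid flask, the ammonia bottle, the base flask, the fuel sample, the reducing agent]
9. Guide goes to the east ledge with the chlorine cylinder and the ether can.  [the west ledge: — | the east ledge: the acid flask, the ammonia bottle, the base flask, the chlorine cylinder, the ether can, the fuel sample, the reducing agent]

9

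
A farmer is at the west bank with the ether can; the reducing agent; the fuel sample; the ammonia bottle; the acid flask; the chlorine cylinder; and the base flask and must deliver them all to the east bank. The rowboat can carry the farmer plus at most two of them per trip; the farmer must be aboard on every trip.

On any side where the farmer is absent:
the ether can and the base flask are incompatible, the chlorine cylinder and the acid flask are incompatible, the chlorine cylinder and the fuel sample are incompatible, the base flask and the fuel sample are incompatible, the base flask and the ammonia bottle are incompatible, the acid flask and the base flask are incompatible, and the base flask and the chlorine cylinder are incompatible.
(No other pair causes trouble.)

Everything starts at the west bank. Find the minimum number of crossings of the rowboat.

Counting alone: the farmer can take at most 2 across per trip to the east bank, so moving all 7 needs at least 4 loaded trips out, with a return between consecutive ones — at least 7 crossings.
The safety rule pushes this higher. Following every safe sequence of crossings, the most of the 7 that can be at the east bank as the rowboat arrives there on crossings 7, 9 is 5, 6 respectively — never all 7.
So no plan with fewer than 11 crossings exists, and this one achieves 11:
1. Farmer goes to the east bank with the base flask and the chlorine cylinder.  [the west bank: the acid flask, the ammonia bottle, the ether can, the fuel sample, the reducing agent | the east bank: the base flask, the chlorine cylinder]
2. Farmer goes back to the west bank with the chlorine cylinder.  [the west bank: the acid flask, the ammonia bottle, the chlorine cylinder, the ether can, the fuel sample, the reducing agent | the east bank: the base flask]
3. Farmer goes to the east bank with the chlorine cylinder and the ether can.  [the west bank: the acid flask, the ammonia bottle, the fuel sample, the reducing agent | the east bank: the base flask, the chlorine cylinder, the ether can]
4. Farmer goes back to the west bank with the base flask.  [the west bank: the acid flask, the ammonia bottle, the base flask, the fuel sample, the reducing agent | the east bank: the chlorine cylinder, the ether can]
5. Farmer goes to the east bank with the base flask and the reducing agent.  [the west bank: the acid flask, the ammonia bottle, the fuel sample | the east bank: the base flask, the chlorine cylinder, the ether can, the reducing agent]
6. Farmer goes back to the west bank with the base flask.  [the west bank: the acid flask, the ammonia bottle, the base flask, the fuel sample | the east bank: the chlorine cylinder, the ether can, the reducing agent]
7. Farmer goes to the east bank with the ammonia bottle and the base flask.  [the west bank: the acid flask, the fuel sample | the east bank: the ammonia bottle, the base flask, the chlorine cylinder, the ether can, the reducing agent]
8. Farmer goes back to the west bank with the base flask.  [the west bank: the acid flask, the base flask, the fuel sample | the east bank: the ammonia bottle, the chlorine cylinder, the ether can, the reducing agent]
9. Farmer goes to the east bank with the acid flask and the fuel sample.  [the west bank: the base flask | the east bank: the acid flask, the ammonia bottle, the chlorine cylinder, the ether can, the fuel sample, the reducing agent]
10. Farmer goes back to the west bank with the chlorine cylinder.  [the west bank: the base flask, the chlorine cylinder | the east bank: the acid flask, the ammonia bottle, the ether can, the fuel sample, the reducing agent]
11. Farmer goes to the east bank with the base flask and the chlorine cylinder.  [the west bank: — | the east bank: the acid flask, the ammonia bottle, the base flask, the chlorine cylinder, the ether can, the fuel sample, the reducing agent]

11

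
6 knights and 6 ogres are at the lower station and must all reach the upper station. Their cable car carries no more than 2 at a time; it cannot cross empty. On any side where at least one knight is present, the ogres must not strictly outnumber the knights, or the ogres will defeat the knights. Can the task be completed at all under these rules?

No

Following every safe sequence of crossings from the start, the most of the 12 that can be at the upper station as the cable car arrives there on crossings 1, 3, 5, 7, 9 is 2, 3, 4, 5, 6 respectively; the best ever achieved is 6 of 12.
From crossing 11 on, no configuration arises that was not already reachable earlier: only 15 distinct safe configurations (who is on which side, and where the cable car is) can ever be reached, none of them has everyone across, and every continuation just revisits them. They are: 0 knights + 0 ogres across (cable car back at the start); 0 knights + 1 ogre across (cable car there); 0 knights + 1 ogre across (cable car back at the start); 0 knights + 2 ogres across (cable car there); 0 knights + 2 ogres across (cable car back at the start); 0 knights + 3 ogres across (cable car there); 0 knights + 3 ogres across (cable car back at the start); 0 knights + 4 ogres across (cable car there); 0 knights + 4 ogres across (cable car back at the start); 0 knights + 5 ogres across (cable car there); 0 knights + 5 ogres across (cable car back at the start); 0 knights + 6 ogres across (cable car there); 1 knight + 1 ogre across (cable car there); 1 knight + 1 ogre across (cable car back at the start); 2 knights + 2 ogres across (cable car there). So no valid plan exists.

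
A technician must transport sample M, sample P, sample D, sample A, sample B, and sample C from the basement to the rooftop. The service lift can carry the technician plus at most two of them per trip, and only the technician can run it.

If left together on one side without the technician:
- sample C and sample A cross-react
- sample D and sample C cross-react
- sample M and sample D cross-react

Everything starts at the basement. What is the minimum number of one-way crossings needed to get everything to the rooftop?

Counting alone: the technician can take at most 2 across per trip to the rooftop, so moving all 6 needs at least 3 loaded trips out, with a return between consecutive ones — at least 5 crossings.
The plan below uses exactly 5 crossings, so it is optimal:
1. Technician goes to the rooftop with sample C and sample M.  [the basement: sample A, sample B, sample D, sample P | the rooftop: sample C, sample M]
2. Technician goes back to the basement alone.  [the basement: sample A, sample B, sample D, sample P | the rooftop: sample C, sample M]
3. Technician goes to the rooftop with sample B and sample P.  [the basement: sample A, sample D | the rooftop: sample B, sample C, sample M, sample P]
4. Technician goes back to the basement alone.  [the basement: sample A, sample D | the rooftop: sample B, sample C, sample M, sample P]
5. Technician goes to the rooftop with sample A and sample D.  [the basement: — | the rooftop: sample A, sample B, sample C, sample D, sample M, sample P]

5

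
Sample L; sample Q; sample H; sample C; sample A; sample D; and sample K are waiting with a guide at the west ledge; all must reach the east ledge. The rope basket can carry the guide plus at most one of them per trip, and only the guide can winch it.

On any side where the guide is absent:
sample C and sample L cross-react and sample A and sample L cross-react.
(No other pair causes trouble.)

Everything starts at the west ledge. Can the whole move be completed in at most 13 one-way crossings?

Counting alone: the guide can take at most 1 across per trip to the east ledge, so moving all 7 needs at least 7 loaded trips out, with a return between consecutive ones — at least 13 crossings.
The safety rule pushes this higher. Following every safe sequence of crossings, the most of the 7 that can be at the east ledge as the rope basket arrives there on crossing 13 is 6 — never all 7.
So the move cannot be finished within 13 crossings. (The shortest complete plan takes 15:)
1. Guide goes to the east ledge with sample L.  [the west ledge: sample A, sample C, sample D, sample H, sample K, sample Q | the east ledge: sample L]
2. Guide goes back to the west ledge alone.  [the west ledge: sample A, sample C, sample D, sample H, sample K, sample Q | the east ledge: sample L]
3. Guide goes to the east ledge with sample Q.  [the west ledge: sample A, sample C, sample D, sample H, sample K | the east ledge: sample L, sample Q]
4. Guide goes back to the west ledge alone.  [the west ledge: sample A, sample C, sample D, sample H, sample K | the east ledge: sample L, sample Q]
5. Guide goes to the east ledge with sample H.  [the west ledge: sample A, sample C, sample D, sample K | the east ledge: sample H, sample L, sample Q]
6. Guide goes back to the west ledge alone.  [the west ledge: sample A, sample C, sample D, sample K | the east ledge: sample H, sample L, sample Q]
7. Guide goes to the east ledge with sample C.  [the west ledge: sample A, sample D, sample K | the east ledge: sample C, sample H, sample L, sample Q]
8. Guide goes back to the west ledge with sample L.  [the west ledge: sample A, sample D, sample K, sample L | the east ledge: sample C, sample H, sample Q]
9. Guide goes to the east ledge with sample A.  [the west ledge: sample D, sample K, sample L | the east ledge: sample A, sample C, sample H, sample Q]
10. Guide goes back to the west ledge alone.  [the west ledge: sample D, sample K, sample L | the east ledge: sample A, sample C, sample H, sample Q]
11. Guide goes to the east ledge with sample D.  [the west ledge: sample K, sample L | the east ledge: sample A, sample C, sample D, sample H, sample Q]
12. Guide goes back to the west ledge alone.  [the west ledge: sample K, sample L | the east ledge: sample A, sample C, sample D, sample H, sample Q]
13. Guide goes to the east ledge with sample K.  [the west ledge: sample L | the east ledge: sample A, sample C, sample D, sample H, sample K, sample Q]
14. Guide goes back to the west ledge alone.  [the west ledge: sample L | the east ledge: sample A, sample C, sample D, sample H, sample K, sample Q]
15. Guide goes to the east ledge with sample L.  [the west ledge: — | the east ledge: sample A, sample C, sample D, sample H, sample K, sample L, sample Q]

No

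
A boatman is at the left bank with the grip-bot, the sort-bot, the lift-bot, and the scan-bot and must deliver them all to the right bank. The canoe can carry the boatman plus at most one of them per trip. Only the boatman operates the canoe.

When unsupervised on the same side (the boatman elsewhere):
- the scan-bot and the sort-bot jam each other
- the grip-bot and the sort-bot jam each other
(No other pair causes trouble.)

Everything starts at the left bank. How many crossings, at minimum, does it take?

9

Counting alone: the boatman can take at most 1 across per trip to the right bank, so moving all 4 needs at least 4 loaded trips out, with a return between consecutive ones — at least 7 crossings.
The safety rule pushes this higher. Following every safe sequence of crossings, the most of the 4 that can be at the right bank as the canoe arrives there on crossing 7 is 3 — never all 4.
So no plan with fewer than 9 crossings exists, and this one achieves 9:
1. Boatman goes to the right bank with the sort-bot.
2. Boatman goes back to the left bank alone.
3. Boatman goes to the right bank with the grip-bot.
4. Boatman goes back to the left bank with the sort-bot.
5. Boatman goes to the right bank with the scan-bot.
6. Boatman goes back to the left bank alone.
7. Boatman goes to the right bank with the lift-bot.
8. Boatman goes back to the left bank alone.
9. Boatman goes to the right bank with the sort-bot.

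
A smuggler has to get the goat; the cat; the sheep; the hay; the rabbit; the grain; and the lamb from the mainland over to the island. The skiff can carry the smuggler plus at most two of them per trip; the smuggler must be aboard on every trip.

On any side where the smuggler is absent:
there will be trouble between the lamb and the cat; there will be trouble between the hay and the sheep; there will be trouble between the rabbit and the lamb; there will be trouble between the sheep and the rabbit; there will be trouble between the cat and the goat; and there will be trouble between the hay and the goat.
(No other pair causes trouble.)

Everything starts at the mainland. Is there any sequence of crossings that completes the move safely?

Whatever the first load, the items left behind include a forbidden pair without the smuggler. No opening move is safe, so no plan exists.

No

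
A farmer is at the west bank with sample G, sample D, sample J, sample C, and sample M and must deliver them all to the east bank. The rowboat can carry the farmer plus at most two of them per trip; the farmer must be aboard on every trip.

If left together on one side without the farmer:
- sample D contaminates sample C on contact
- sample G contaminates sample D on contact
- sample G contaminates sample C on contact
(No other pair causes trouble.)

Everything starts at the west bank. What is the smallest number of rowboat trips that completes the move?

Counting alone: the farmer can take at most 2 across per trip to the east bank, so moving all 5 needs at least 3 loaded trips out, with a return between consecutive ones — at least 5 crossings.
The safety rule pushes this higher. Following every safe sequence of crossings, the most of the 5 that can be at the east bank as the rowboat arrives there on crossing 5 is 4 — never all 5.
So no plan with fewer than 7 crossings exists, and this one achieves 7:
1. Farmer goes to the east bank with sample D and sample G.  [the west bank: sample C, sample J, sample M | the east bank: sample D, sample G]
2. Farmer goes back to the west bank with sample G.  [the west bank: sample C, sample G, sample J, sample M | the east bank: sample D]
3. Farmer goes to the east bank with sample G and sample J.  [the west bank: sample C, sample M | the east bank: sample D, sample G, sample J]
4. Farmer goes back to the west bank with sample G.  [the west bank: sample C, sample G, sample M | the east bank: sample D, sample J]
5. Farmer goes to the east bank with sample G and sample M.  [the west bank: sample C | the east bank: sample D, sample G, sample J, sample M]
6. Farmer goes back to the west bank with sample G.  [the west bank: sample C, sample G | the east bank: sample D, sample J, sample M]
7. Farmer goes to the east bank with sample C and sample G.  [the west bank: — | the east bank: sample C, sample D, sample G, sample J, sample M]

7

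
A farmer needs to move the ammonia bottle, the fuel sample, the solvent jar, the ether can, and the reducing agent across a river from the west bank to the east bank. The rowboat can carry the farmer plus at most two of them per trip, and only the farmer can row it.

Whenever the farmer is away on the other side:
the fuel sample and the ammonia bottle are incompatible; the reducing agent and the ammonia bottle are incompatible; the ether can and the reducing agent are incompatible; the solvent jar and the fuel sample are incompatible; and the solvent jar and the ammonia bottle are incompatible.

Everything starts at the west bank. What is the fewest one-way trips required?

impossible

Whatever the first load, the items left behind include a forbidden pair without the farmer. No opening move is safe, so no plan exists.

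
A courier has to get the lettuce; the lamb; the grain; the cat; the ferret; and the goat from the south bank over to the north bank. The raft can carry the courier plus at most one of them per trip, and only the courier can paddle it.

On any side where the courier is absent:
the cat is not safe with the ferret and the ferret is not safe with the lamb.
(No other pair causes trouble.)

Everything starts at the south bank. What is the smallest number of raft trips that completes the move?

13

Counting alone: the courier can take at most 1 across per trip to the north bank, so moving all 6 needs at least 6 loaded trips out, with a return between consecutive ones — at least 11 crossings.
The safety rule pushes this higher. Following every safe sequence of crossings, the most of the 6 that can be at the north bank as the raft arrives there on crossing 11 is 5 — never all 6.
So no plan with fewer than 13 crossings exists, and this one achieves 13:
1. Courier goes to the north bank with the ferret.  [the south bank: the cat, the goat, the grain, the lamb, the lettuce | the north bank: the ferret]
2. Courier goes back to the south bank alone.  [the south bank: the cat, the goat, the grain, the lamb, the lettuce | the north bank: the ferret]
3. Courier goes to the north bank with the lettuce.  [the south bank: the cat, the goat, the grain, the lamb | the north bank: the ferret, the lettuce]
4. Courier goes back to the south bank alone.  [the south bank: the cat, the goat, the grain, the lamb | the north bank: the ferret, the lettuce]
5. Courier goes to the north bank with the lamb.  [the south bank: the cat, the goat, the grain | the north bank: the ferret, the lamb, the lettuce]
6. Courier goes back to the south bank with the ferret.  [the south bank: the cat, the ferret, the goat, the grain | the north bank: the lamb, the lettuce]
7. Courier goes to the north bank with the cat.  [the south bank: the ferret, the goat, the grain | the north bank: the cat, the lamb, the lettuce]
8. Courier goes back to the south bank alone.  [the south bank: the ferret, the goat, the grain | the north bank: the cat, the lamb, the lettuce]
9. Courier goes to the north bank with the grain.  [the south bank: the ferret, the goat | the north bank: the cat, the grain, the lamb, the lettuce]
10. Courier goes back to the south bank alone.  [the south bank: the ferret, the goat | the north bank: the cat, the grain, the lamb, the lettuce]
11. Courier goes to the north bank with the goat.  [the south bank: the ferret | the north bank: the cat, the goat, the grain, the lamb, the lettuce]
12. Courier goes back to the south bank alone.  [the south bank: the ferret | the north bank: the cat, the goat, the grain, the lamb, the lettuce]
13. Courier goes to the north bank with the ferret.  [the south bank: — | the north bank: the cat, the ferret, the goat, the grain, the lamb, the lettuce]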